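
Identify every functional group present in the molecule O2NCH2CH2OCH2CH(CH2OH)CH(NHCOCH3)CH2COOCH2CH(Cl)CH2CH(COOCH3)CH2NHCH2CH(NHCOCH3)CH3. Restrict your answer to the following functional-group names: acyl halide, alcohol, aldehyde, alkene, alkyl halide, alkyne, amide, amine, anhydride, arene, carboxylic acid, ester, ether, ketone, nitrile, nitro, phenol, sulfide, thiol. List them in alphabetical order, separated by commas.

Reading the structure from left to right:
  O2NCH2: –NO2 on carbon → nitro group.
  CH2OCH2: C–O–C with sp³ carbons on both sides and no adjacent C=O → ether.
  CH(CH2OH): pendant –CH2OH on an sp³ backbone C → alcohol.
  CH(NHCOCH3): pendant –NHC(=O)CH3: N bonded to a carbonyl → amide (not amine).
  CH2COOCH2: –C(=O)–O–C with C on the carbonyl side → ester.
  CH(Cl): halogen on an sp³ carbon → alkyl halide.
  CH(COOCH3): pendant –COOCH3: carbonyl C bonded to C and –OCH3 → ester.
  CH2NHCH2: C–N–C with sp³ carbons and no adjacent C=O → amine (secondary).
  CH(NHCOCH3): pendant –NHC(=O)CH3: N bonded to a carbonyl → amide (not amine).

alcohol, alkyl halide, amide, amine, ester, ether, nitro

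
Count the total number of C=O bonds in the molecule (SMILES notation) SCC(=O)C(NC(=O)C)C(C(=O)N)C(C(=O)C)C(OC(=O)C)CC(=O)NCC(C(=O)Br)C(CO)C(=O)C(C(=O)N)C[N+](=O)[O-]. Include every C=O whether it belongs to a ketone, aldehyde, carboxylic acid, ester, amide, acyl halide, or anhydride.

9

CO: ketone, 1 C=O (running total 1).
CH(NHCOCH3): amide, 1 C=O (running total 2).
CH(CONH2): amide, 1 C=O (running total 3).
CH(COCH3): ketone, 1 C=O (running total 4).
CH(OCOCH3): ester, 1 C=O (running total 5).
CH2CONHCH2: amide, 1 C=O (running total 6).
CH(COBr): acyl halide, 1 C=O (running total 7).
CO: ketone, 1 C=O (running total 8).
CH(CONH2): amide, 1 C=O (running total 9).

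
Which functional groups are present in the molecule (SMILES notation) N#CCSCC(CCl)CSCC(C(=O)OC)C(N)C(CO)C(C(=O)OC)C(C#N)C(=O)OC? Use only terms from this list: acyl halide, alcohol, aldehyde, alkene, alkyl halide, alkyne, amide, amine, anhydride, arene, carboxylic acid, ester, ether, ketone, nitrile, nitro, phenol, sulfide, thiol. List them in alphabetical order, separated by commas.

Reading the structure from left to right:
  N≡C: N≡C–: carbon triple-bonded to nitrogen → nitrile.
  CH2SCH2: C–S–C linkage → sulfide (thioether).
  CH(CH2Cl): pendant –CH2X: halogen on sp³ carbon → alkyl halide.
  CH2SCH2: C–S–C linkage → sulfide (thioether).
  CH(COOCH3): pendant –COOCH3: carbonyl C bonded to C and –OCH3 → ester.
  CH(NH2): –NH2 on an sp³ carbon with no adjacent C=O → amine.
  CH(CH2OH): pendant –CH2OH on an sp³ backbone C → alcohol.
  CH(COOCH3): pendant –COOCH3: carbonyl C bonded to C and –OCH3 → ester.
  CH(CN): pendant –C≡N: nitrile.
  COOCH3: –C(=O)OCH3: carbonyl C bonded to C and to –OCH3 → ester (not ketone + ether).

alcohol, alkyl halide, amine, ester, nitrile, sulfide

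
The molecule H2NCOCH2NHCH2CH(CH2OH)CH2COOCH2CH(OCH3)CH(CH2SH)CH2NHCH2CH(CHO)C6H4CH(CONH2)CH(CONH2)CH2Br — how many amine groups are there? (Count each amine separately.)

Working along the chain:
  H2NCO: –C(=O)NH2: carbonyl C bonded to C and to N → amide (the N is not a separate amine).
  CH2NHCH2: C–N–C with sp³ carbons and no adjacent C=O → amine (secondary).
  CH(CH2OH): pendant –CH2OH on an sp³ backbone C → alcohol.
  CH2COOCH2: –C(=O)–O–C with C on the carbonyl side → ester.
  CH(OCH3): pendant –OCH3: C–O–C with sp³ C, no adjacent C=O → ether.
  CH(CH2SH): pendant –CH2SH → thiol.
  CH2NHCH2: C–N–C with sp³ carbons and no adjacent C=O → amine (secondary).
  CH(CHO): pendant –CHO: carbonyl C bonded to C and H → aldehyde.
  C6H4: para-disubstituted benzene ring → arene.
  CH(CONH2): pendant –CONH2: carbonyl C bonded to C and N → amide.
  CH(CONH2): pendant –CONH2: carbonyl C bonded to C and N → amide.
  CH2Br: halogen on an sp³ carbon → alkyl halide.
Amine appears at: CH2NHCH2, CH2NHCH2 → 2.

2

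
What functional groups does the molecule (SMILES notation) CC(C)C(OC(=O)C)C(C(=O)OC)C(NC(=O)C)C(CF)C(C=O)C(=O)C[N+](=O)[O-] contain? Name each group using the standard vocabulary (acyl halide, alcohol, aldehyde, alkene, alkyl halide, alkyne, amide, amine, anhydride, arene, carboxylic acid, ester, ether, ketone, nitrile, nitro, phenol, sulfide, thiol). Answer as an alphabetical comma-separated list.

aldehyde, alkyl halide, amide, ester, ketone, nitro

Taking each segment in turn:
  CH(OCOCH3): pendant –OC(=O)CH3: an acyloxy group → ester.
  CH(COOCH3): pendant –COOCH3: carbonyl C bonded to C and –OCH3 → ester.
  CH(NHCOCH3): pendant –NHC(=O)CH3: N bonded to a carbonyl → amide (not amine).
  CH(CH2F): pendant –CH2X: halogen on sp³ carbon → alkyl halide.
  CH(CHO): pendant –CHO: carbonyl C bonded to C and H → aldehyde.
  CO: –C(=O)– with carbon on both sides → ketone.
  CH2NO2: –NO2 on carbon → nitro group.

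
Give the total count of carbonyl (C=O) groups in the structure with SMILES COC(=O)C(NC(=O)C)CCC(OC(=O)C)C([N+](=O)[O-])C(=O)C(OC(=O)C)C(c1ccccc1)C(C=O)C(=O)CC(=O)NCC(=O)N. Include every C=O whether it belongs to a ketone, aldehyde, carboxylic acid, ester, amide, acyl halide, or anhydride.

CH3OOC: ester, 1 C=O (running total 1).
CH(NHCOCH3): amide, 1 C=O (running total 2).
CH(OCOCH3): ester, 1 C=O (running total 3).
CO: ketone, 1 C=O (running total 4).
CH(OCOCH3): ester, 1 C=O (running total 5).
CH(CHO): aldehyde, 1 C=O (running total 6).
CO: ketone, 1 C=O (running total 7).
CH2CONHCH2: amide, 1 C=O (running total 8).
CONH2: amide, 1 C=O (running total 9).

9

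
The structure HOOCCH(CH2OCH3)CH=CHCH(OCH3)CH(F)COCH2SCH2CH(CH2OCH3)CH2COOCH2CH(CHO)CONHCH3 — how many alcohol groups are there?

0

Working along the chain:
  HOOC: –COOH: carbonyl C bonded to –OH and C → carboxylic acid (the –OH is not a separate alcohol).
  CH(CH2OCH3): pendant –CH2OCH3: C–O–C linkage → ether.
  CH=CH: C=C double bond → alkene.
  CH(OCH3): pendant –OCH3: C–O–C with sp³ C, no adjacent C=O → ether.
  CH(F): halogen on an sp³ carbon → alkyl halide.
  CO: –C(=O)– with carbon on both sides → ketone.
  CH2SCH2: C–S–C linkage → sulfide (thioether).
  CH(CH2OCH3): pendant –CH2OCH3: C–O–C linkage → ether.
  CH2COOCH2: –C(=O)–O–C with C on the carbonyl side → ester.
  CH(CHO): pendant –CHO: carbonyl C bonded to C and H → aldehyde.
  CONHCH3: –C(=O)NHCH3: carbonyl C bonded to C and to N → amide (the N is not an amine).
No segment is a alcohol: HOOC is carboxylic acid, not alcohol; CH(CH2OCH3) is ether, not alcohol; CH(OCH3) is ether, not alcohol. → 0.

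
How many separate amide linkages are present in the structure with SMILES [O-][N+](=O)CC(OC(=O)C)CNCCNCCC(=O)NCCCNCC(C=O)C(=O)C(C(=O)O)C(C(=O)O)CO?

Working along the chain:
  O2NCH2: –NO2 on carbon → nitro group.
  CH(OCOCH3): pendant –OC(=O)CH3: an acyloxy group → ester.
  CH2NHCH2: C–N–C with sp³ carbons and no adjacent C=O → amine (secondary).
  CH2NHCH2: C–N–C with sp³ carbons and no adjacent C=O → amine (secondary).
  CH2CONHCH2: –C(=O)–N– linkage → amide (the N is not an amine).
  CH2NHCH2: C–N–C with sp³ carbons and no adjacent C=O → amine (secondary).
  CH(CHO): pendant –CHO: carbonyl C bonded to C and H → aldehyde.
  CO: –C(=O)– with carbon on both sides → ketone.
  CH(COOH): pendant –COOH: carbonyl C bonded to C and –OH → carboxylic acid.
  CH(COOH): pendant –COOH: carbonyl C bonded to C and –OH → carboxylic acid.
  CH2OH: –OH on an sp³ carbon → alcohol.
Amide appears at: CH2CONHCH2 → 1.

1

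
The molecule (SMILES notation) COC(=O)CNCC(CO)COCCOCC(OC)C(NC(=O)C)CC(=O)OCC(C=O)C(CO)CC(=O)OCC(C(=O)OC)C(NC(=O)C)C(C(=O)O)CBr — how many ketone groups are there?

CH3O–C(=O)–: carbonyl C bonded to C and to –OCH3 → ester (not ketone + ether).
C–N–C with sp³ carbons and no adjacent C=O → amine (secondary).
pendant –CH2OH on an sp³ backbone C → alcohol.
C–O–C with sp³ carbons on both sides and no adjacent C=O → ether.
C–O–C with sp³ carbons on both sides and no adjacent C=O → ether.
pendant –OCH3: C–O–C with sp³ C, no adjacent C=O → ether.
pendant –NHC(=O)CH3: N bonded to a carbonyl → amide (not amine).
–C(=O)–O–C with C on the carbonyl side → ester.
pendant –CHO: carbonyl C bonded to C and H → aldehyde.
pendant –CH2OH on an sp³ backbone C → alcohol.
–C(=O)–O–C with C on the carbonyl side → ester.
pendant –COOCH3: carbonyl C bonded to C and –OCH3 → ester.
pendant –NHC(=O)CH3: N bonded to a carbonyl → amide (not amine).
pendant –COOH: carbonyl C bonded to C and –OH → carboxylic acid.
halogen on an sp³ carbon → alkyl halide.
No segment is a ketone: CH3OOC is ester, not ketone; CH(NHCOCH3) is amide, not ketone; CH2COOCH2 is ester, not ketone. → 0.

0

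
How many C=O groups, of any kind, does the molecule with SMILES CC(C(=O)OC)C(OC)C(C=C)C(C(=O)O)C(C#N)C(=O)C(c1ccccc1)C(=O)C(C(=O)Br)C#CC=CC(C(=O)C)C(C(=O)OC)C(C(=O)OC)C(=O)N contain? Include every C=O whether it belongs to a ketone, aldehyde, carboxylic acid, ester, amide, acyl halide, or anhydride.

9

CH(COOCH3): ester, 1 C=O (running total 1).
CH(COOH): carboxylic acid, 1 C=O (running total 2).
CO: ketone, 1 C=O (running total 3).
CO: ketone, 1 C=O (running total 4).
CH(COBr): acyl halide, 1 C=O (running total 5).
CH(COCH3): ketone, 1 C=O (running total 6).
CH(COOCH3): ester, 1 C=O (running total 7).
CH(COOCH3): ester, 1 C=O (running total 8).
CONH2: amide, 1 C=O (running total 9).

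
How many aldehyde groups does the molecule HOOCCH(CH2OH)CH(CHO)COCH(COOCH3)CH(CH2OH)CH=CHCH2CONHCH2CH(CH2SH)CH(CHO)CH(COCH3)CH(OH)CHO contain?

3

–COOH: carbonyl C bonded to –OH and C → carboxylic acid (the –OH is not a separate alcohol).
pendant –CH2OH on an sp³ backbone C → alcohol.
pendant –CHO: carbonyl C bonded to C and H → aldehyde.
–C(=O)– with carbon on both sides → ketone.
pendant –COOCH3: carbonyl C bonded to C and –OCH3 → ester.
pendant –CH2OH on an sp³ backbone C → alcohol.
C=C double bond → alkene.
–C(=O)–N– linkage → amide (the N is not an amine).
pendant –CH2SH → thiol.
pendant –CHO: carbonyl C bonded to C and H → aldehyde.
pendant –COCH3: carbonyl C bonded to two carbons → ketone.
–OH on an sp³ carbon → alcohol (secondary).
terminal –CHO: carbonyl C bonded to H and C → aldehyde.
Aldehyde appears at: CH(CHO), CH(CHO), CHO → 3.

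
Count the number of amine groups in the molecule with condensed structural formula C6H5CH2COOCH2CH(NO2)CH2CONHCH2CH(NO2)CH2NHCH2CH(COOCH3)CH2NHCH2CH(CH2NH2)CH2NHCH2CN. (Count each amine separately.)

C6H5– phenyl ring → arene.
–C(=O)–O–C with C on the carbonyl side → ester.
–NO2 on an sp³ carbon → nitro (the N=O is not a carbonyl).
–C(=O)–N– linkage → amide (the N is not an amine).
–NO2 on an sp³ carbon → nitro (the N=O is not a carbonyl).
C–N–C with sp³ carbons and no adjacent C=O → amine (secondary).
pendant –COOCH3: carbonyl C bonded to C and –OCH3 → ester.
C–N–C with sp³ carbons and no adjacent C=O → amine (secondary).
pendant –CH2NH2: N on sp³ C, no adjacent C=O → amine.
C–N–C with sp³ carbons and no adjacent C=O → amine (secondary).
–C≡N: carbon triple-bonded to nitrogen → nitrile.
Amine appears at: CH2NHCH2, CH2NHCH2, CH(CH2NH2), CH2NHCH2 → 4.

4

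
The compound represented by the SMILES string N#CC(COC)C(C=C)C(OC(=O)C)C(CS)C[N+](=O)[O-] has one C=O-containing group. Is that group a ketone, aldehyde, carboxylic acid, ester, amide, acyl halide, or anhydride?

The carbonyl is in the CH(OCOCH3) segment: pendant –OC(=O)CH3: an acyloxy group → ester.

ester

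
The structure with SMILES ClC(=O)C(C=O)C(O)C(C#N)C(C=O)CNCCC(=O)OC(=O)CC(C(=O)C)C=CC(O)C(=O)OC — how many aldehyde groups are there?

Reading the structure from left to right:
  ClCO: –C(=O)Cl: carbonyl C bonded to C and to a halogen → acyl halide (not alkyl halide).
  CH(CHO): pendant –CHO: carbonyl C bonded to C and H → aldehyde.
  CH(OH): –OH on an sp³ carbon → alcohol (secondary).
  CH(CN): pendant –C≡N: nitrile.
  CH(CHO): pendant –CHO: carbonyl C bonded to C and H → aldehyde.
  CH2NHCH2: C–N–C with sp³ carbons and no adjacent C=O → amine (secondary).
  CH2CO-O-COCH2: two acyl groups sharing one oxygen, –C(=O)–O–C(=O)– → anhydride.
  CH(COCH3): pendant –COCH3: carbonyl C bonded to two carbons → ketone.
  CH=CH: C=C double bond → alkene.
  CH(OH): –OH on an sp³ carbon → alcohol (secondary).
  COOCH3: –C(=O)OCH3: carbonyl C bonded to C and to –OCH3 → ester (not ketone + ether).
Aldehyde appears at: CH(CHO), CH(CHO) → 2.

2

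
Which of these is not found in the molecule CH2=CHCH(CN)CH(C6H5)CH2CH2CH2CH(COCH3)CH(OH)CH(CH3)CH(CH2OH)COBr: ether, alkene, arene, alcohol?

alkene: present (CH2=CH — C=C double bond → alkene).
arene: present (CH(C6H5) — pendant –C6H5: benzene ring → arene).
alcohol: present (CH(OH) — –OH on an sp³ carbon → alcohol (secondary)).
ether: no segment matches this pattern.

ether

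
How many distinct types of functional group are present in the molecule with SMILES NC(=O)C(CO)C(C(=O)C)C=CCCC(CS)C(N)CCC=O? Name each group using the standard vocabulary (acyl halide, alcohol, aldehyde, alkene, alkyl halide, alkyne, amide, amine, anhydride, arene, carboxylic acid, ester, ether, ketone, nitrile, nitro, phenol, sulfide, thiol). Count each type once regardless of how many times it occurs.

Taking each segment in turn:
  H2NCO: –C(=O)NH2: carbonyl C bonded to C and to N → amide (the N is not a separate amine).
  CH(CH2OH): pendant –CH2OH on an sp³ backbone C → alcohol.
  CH(COCH3): pendant –COCH3: carbonyl C bonded to two carbons → ketone.
  CH=CH: C=C double bond → alkene.
  CH(CH2SH): pendant –CH2SH → thiol.
  CH(NH2): –NH2 on an sp³ carbon with no adjacent C=O → amine.
  CHO: terminal –CHO: carbonyl C bonded to H and C → aldehyde.
Distinct types present: alcohol, aldehyde, alkene, amide, amine, ketone, thiol.

7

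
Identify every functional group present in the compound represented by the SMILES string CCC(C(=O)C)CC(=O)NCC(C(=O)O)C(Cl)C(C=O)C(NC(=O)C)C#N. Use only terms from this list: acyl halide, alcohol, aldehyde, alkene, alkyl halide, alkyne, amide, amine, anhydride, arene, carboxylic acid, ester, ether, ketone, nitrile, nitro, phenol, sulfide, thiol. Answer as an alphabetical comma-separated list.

pendant –COCH3: carbonyl C bonded to two carbons → ketone.
–C(=O)–N– linkage → amide (the N is not an amine).
pendant –COOH: carbonyl C bonded to C and –OH → carboxylic acid.
halogen on an sp³ carbon → alkyl halide.
pendant –CHO: carbonyl C bonded to C and H → aldehyde.
pendant –NHC(=O)CH3: N bonded to a carbonyl → amide (not amine).
–C≡N: carbon triple-bonded to nitrogen → nitrile.

aldehyde, alkyl halide, amide, carboxylic acid, ketone, nitrile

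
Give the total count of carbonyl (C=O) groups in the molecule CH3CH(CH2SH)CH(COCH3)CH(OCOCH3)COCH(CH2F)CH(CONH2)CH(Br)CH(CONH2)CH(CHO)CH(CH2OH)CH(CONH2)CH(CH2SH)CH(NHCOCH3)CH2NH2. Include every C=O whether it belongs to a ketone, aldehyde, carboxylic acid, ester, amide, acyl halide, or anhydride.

8

CH(COCH3): ketone, 1 C=O (running total 1).
CH(OCOCH3): ester, 1 C=O (running total 2).
CO: ketone, 1 C=O (running total 3).
CH(CONH2): amide, 1 C=O (running total 4).
CH(CONH2): amide, 1 C=O (running total 5).
CH(CHO): aldehyde, 1 C=O (running total 6).
CH(CONH2): amide, 1 C=O (running total 7).
CH(NHCOCH3): amide, 1 C=O (running total 8).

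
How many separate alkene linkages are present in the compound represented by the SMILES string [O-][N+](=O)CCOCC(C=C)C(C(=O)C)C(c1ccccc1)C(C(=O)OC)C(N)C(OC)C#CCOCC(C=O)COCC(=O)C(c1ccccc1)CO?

1

Working along the chain:
  O2NCH2: –NO2 on carbon → nitro group.
  CH2OCH2: C–O–C with sp³ carbons on both sides and no adjacent C=O → ether.
  CH(CH=CH2): pendant –CH=CH2: C=C double bond → alkene.
  CH(COCH3): pendant –COCH3: carbonyl C bonded to two carbons → ketone.
  CH(C6H5): pendant –C6H5: benzene ring → arene.
  CH(COOCH3): pendant –COOCH3: carbonyl C bonded to C and –OCH3 → ester.
  CH(NH2): –NH2 on an sp³ carbon with no adjacent C=O → amine.
  CH(OCH3): pendant –OCH3: C–O–C with sp³ C, no adjacent C=O → ether.
  C≡C: C≡C triple bond → alkyne.
  CH2OCH2: C–O–C with sp³ carbons on both sides and no adjacent C=O → ether.
  CH(CHO): pendant –CHO: carbonyl C bonded to C and H → aldehyde.
  CH2OCH2: C–O–C with sp³ carbons on both sides and no adjacent C=O → ether.
  CO: –C(=O)– with carbon on both sides → ketone.
  CH(C6H5): pendant –C6H5: benzene ring → arene.
  CH2OH: –OH on an sp³ carbon → alcohol.
Alkene appears at: CH(CH=CH2) → 1.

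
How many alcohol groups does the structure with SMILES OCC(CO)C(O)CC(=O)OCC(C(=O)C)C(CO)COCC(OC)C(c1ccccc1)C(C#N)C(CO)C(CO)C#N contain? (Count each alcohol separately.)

HO– on an sp³ carbon → alcohol.
pendant –CH2OH on an sp³ backbone C → alcohol.
–OH on an sp³ carbon → alcohol (secondary).
–C(=O)–O–C with C on the carbonyl side → ester.
pendant –COCH3: carbonyl C bonded to two carbons → ketone.
pendant –CH2OH on an sp³ backbone C → alcohol.
C–O–C with sp³ carbons on both sides and no adjacent C=O → ether.
pendant –OCH3: C–O–C with sp³ C, no adjacent C=O → ether.
pendant –C6H5: benzene ring → arene.
pendant –C≡N: nitrile.
pendant –CH2OH on an sp³ backbone C → alcohol.
pendant –CH2OH on an sp³ backbone C → alcohol.
–C≡N: carbon triple-bonded to nitrogen → nitrile.
Alcohol appears at: HOCH2, CH(CH2OH), CH(OH), CH(CH2OH), CH(CH2OH), CH(CH2OH) → 6.

6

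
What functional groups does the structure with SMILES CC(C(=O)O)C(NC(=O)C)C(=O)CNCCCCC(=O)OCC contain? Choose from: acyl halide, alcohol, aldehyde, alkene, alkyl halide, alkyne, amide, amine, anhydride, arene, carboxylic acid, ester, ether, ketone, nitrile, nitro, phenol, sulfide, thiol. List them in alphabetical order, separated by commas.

pendant –COOH: carbonyl C bonded to C and –OH → carboxylic acid.
pendant –NHC(=O)CH3: N bonded to a carbonyl → amide (not amine).
–C(=O)– with carbon on both sides → ketone.
C–N–C with sp³ carbons and no adjacent C=O → amine (secondary).
–C(=O)OCH2CH3: carbonyl C bonded to C and to –OEt → ester.

amide, amine, carboxylic acid, ester, ketone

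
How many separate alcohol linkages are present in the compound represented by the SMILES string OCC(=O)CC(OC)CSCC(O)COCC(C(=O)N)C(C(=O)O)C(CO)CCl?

HO– on an sp³ carbon → alcohol.
–C(=O)– with carbon on both sides → ketone.
pendant –OCH3: C–O–C with sp³ C, no adjacent C=O → ether.
C–S–C linkage → sulfide (thioether).
–OH on an sp³ carbon → alcohol (secondary).
C–O–C with sp³ carbons on both sides and no adjacent C=O → ether.
pendant –CONH2: carbonyl C bonded to C and N → amide.
pendant –COOH: carbonyl C bonded to C and –OH → carboxylic acid.
pendant –CH2OH on an sp³ backbone C → alcohol.
halogen on an sp³ carbon → alkyl halide.
Alcohol appears at: HOCH2, CH(OH), CH(CH2OH) → 3.

3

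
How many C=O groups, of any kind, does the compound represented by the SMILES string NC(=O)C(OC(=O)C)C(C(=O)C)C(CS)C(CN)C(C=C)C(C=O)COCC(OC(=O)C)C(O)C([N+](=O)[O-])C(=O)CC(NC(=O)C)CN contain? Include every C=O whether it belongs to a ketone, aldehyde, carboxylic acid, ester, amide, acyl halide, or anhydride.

7

H2NCO: amide, 1 C=O (running total 1).
CH(OCOCH3): ester, 1 C=O (running total 2).
CH(COCH3): ketone, 1 C=O (running total 3).
CH(CHO): aldehyde, 1 C=O (running total 4).
CH(OCOCH3): ester, 1 C=O (running total 5).
CO: ketone, 1 C=O (running total 6).
CH(NHCOCH3): amide, 1 C=O (running total 7).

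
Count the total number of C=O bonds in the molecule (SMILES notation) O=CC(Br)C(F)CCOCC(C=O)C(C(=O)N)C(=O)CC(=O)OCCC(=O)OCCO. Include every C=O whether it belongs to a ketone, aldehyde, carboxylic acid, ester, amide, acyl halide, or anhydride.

6

OHC: aldehyde, 1 C=O (running total 1).
CH(CHO): aldehyde, 1 C=O (running total 2).
CH(CONH2): amide, 1 C=O (running total 3).
CO: ketone, 1 C=O (running total 4).
CH2COOCH2: ester, 1 C=O (running total 5).
CH2COOCH2: ester, 1 C=O (running total 6).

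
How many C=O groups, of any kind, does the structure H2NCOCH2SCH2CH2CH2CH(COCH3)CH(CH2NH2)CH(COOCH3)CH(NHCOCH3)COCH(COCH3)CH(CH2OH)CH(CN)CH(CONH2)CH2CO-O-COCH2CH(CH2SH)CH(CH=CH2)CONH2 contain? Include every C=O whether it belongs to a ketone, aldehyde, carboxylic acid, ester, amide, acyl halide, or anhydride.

H2NCO: amide, 1 C=O (running total 1).
CH(COCH3): ketone, 1 C=O (running total 2).
CH(COOCH3): ester, 1 C=O (running total 3).
CH(NHCOCH3): amide, 1 C=O (running total 4).
CO: ketone, 1 C=O (running total 5).
CH(COCH3): ketone, 1 C=O (running total 6).
CH(CONH2): amide, 1 C=O (running total 7).
CH2CO-O-COCH2: anhydride, 2 C=O (running total 9).
CONH2: amide, 1 C=O (running total 10).

10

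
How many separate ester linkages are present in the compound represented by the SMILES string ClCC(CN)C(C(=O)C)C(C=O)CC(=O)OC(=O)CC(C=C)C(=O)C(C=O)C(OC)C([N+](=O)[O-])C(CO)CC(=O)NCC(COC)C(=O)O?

Working along the chain:
  ClCH2: halogen on an sp³ carbon → alkyl halide.
  CH(CH2NH2): pendant –CH2NH2: N on sp³ C, no adjacent C=O → amine.
  CH(COCH3): pendant –COCH3: carbonyl C bonded to two carbons → ketone.
  CH(CHO): pendant –CHO: carbonyl C bonded to C and H → aldehyde.
  CH2CO-O-COCH2: two acyl groups sharing one oxygen, –C(=O)–O–C(=O)– → anhydride.
  CH(CH=CH2): pendant –CH=CH2: C=C double bond → alkene.
  CO: –C(=O)– with carbon on both sides → ketone.
  CH(CHO): pendant –CHO: carbonyl C bonded to C and H → aldehyde.
  CH(OCH3): pendant –OCH3: C–O–C with sp³ C, no adjacent C=O → ether.
  CH(NO2): –NO2 on an sp³ carbon → nitro (the N=O is not a carbonyl).
  CH(CH2OH): pendant –CH2OH on an sp³ backbone C → alcohol.
  CH2CONHCH2: –C(=O)–N– linkage → amide (the N is not an amine).
  CH(CH2OCH3): pendant –CH2OCH3: C–O–C linkage → ether.
  COOH: –COOH: carbonyl C bonded to –OH and C → carboxylic acid (the –OH is not a separate alcohol).
No segment is a ester: CH(COCH3) is ketone, not ester; CH2CO-O-COCH2 is anhydride, not ester; CO is ketone, not ester. → 0.

0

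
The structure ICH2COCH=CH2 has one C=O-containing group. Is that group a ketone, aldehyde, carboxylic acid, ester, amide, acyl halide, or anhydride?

ketone

The carbonyl is in the CO segment: –C(=O)– with carbon on both sides → ketone.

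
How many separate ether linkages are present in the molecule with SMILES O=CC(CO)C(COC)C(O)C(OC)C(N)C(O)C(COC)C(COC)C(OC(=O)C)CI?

4

terminal –CHO: carbonyl C bonded to H and C → aldehyde.
pendant –CH2OH on an sp³ backbone C → alcohol.
pendant –CH2OCH3: C–O–C linkage → ether.
–OH on an sp³ carbon → alcohol (secondary).
pendant –OCH3: C–O–C with sp³ C, no adjacent C=O → ether.
–NH2 on an sp³ carbon with no adjacent C=O → amine.
–OH on an sp³ carbon → alcohol (secondary).
pendant –CH2OCH3: C–O–C linkage → ether.
pendant –CH2OCH3: C–O–C linkage → ether.
pendant –OC(=O)CH3: an acyloxy group → ester.
halogen on an sp³ carbon → alkyl halide.
Ether appears at: CH(CH2OCH3), CH(OCH3), CH(CH2OCH3), CH(CH2OCH3) → 4.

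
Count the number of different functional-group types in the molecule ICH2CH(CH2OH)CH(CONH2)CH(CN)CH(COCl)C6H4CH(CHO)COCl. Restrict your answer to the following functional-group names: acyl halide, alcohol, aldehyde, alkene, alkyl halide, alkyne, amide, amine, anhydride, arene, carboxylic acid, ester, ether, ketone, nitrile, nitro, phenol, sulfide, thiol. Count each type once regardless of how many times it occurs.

7

halogen on an sp³ carbon → alkyl halide.
pendant –CH2OH on an sp³ backbone C → alcohol.
pendant –CONH2: carbonyl C bonded to C and N → amide.
pendant –C≡N: nitrile.
pendant –C(=O)X: carbonyl C bonded to C and halogen → acyl halide.
para-disubstituted benzene ring → arene.
pendant –CHO: carbonyl C bonded to C and H → aldehyde.
–C(=O)Cl: carbonyl C bonded to C and to a halogen → acyl halide (not alkyl halide).
Distinct types present: acyl halide, alcohol, aldehyde, alkyl halide, amide, arene, nitrile.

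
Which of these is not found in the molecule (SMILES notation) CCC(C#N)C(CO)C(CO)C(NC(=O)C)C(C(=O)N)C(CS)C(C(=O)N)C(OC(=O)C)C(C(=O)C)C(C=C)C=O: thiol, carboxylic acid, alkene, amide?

thiol: present (CH(CH2SH) — pendant –CH2SH → thiol).
amide: present (CH(NHCOCH3) — pendant –NHC(=O)CH3: N bonded to a carbonyl → amide (not amine)).
alkene: present (CH(CH=CH2) — pendant –CH=CH2: C=C double bond → alkene).
carboxylic acid: absent. In CH(OCOCH3), the acyl oxygen is bonded to carbon (–O–C), not to H, so this is an ester. In each of CH(NHCOCH3) and CH(CONH2), the carbonyl is bonded to nitrogen, not to –OH; that is an amide.

carboxylic acid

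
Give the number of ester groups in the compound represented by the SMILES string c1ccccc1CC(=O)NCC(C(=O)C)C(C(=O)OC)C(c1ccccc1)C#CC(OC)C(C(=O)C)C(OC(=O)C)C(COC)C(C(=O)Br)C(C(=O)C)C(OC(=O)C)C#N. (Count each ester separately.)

C6H5– phenyl ring → arene.
–C(=O)–N– linkage → amide (the N is not an amine).
pendant –COCH3: carbonyl C bonded to two carbons → ketone.
pendant –COOCH3: carbonyl C bonded to C and –OCH3 → ester.
pendant –C6H5: benzene ring → arene.
C≡C triple bond → alkyne.
pendant –OCH3: C–O–C with sp³ C, no adjacent C=O → ether.
pendant –COCH3: carbonyl C bonded to two carbons → ketone.
pendant –OC(=O)CH3: an acyloxy group → ester.
pendant –CH2OCH3: C–O–C linkage → ether.
pendant –C(=O)X: carbonyl C bonded to C and halogen → acyl halide.
pendant –COCH3: carbonyl C bonded to two carbons → ketone.
pendant –OC(=O)CH3: an acyloxy group → ester.
–C≡N: carbon triple-bonded to nitrogen → nitrile.
Ester appears at: CH(COOCH3), CH(OCOCH3), CH(OCOCH3) → 3.

3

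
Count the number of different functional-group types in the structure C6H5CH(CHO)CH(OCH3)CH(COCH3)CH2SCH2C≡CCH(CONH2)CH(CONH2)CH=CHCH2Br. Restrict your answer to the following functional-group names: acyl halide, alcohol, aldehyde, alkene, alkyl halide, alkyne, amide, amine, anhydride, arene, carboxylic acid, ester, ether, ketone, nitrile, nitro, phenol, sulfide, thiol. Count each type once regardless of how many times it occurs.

Taking each segment in turn:
  C6H5: C6H5– phenyl ring → arene.
  CH(CHO): pendant –CHO: carbonyl C bonded to C and H → aldehyde.
  CH(OCH3): pendant –OCH3: C–O–C with sp³ C, no adjacent C=O → ether.
  CH(COCH3): pendant –COCH3: carbonyl C bonded to two carbons → ketone.
  CH2SCH2: C–S–C linkage → sulfide (thioether).
  C≡C: C≡C triple bond → alkyne.
  CH(CONH2): pendant –CONH2: carbonyl C bonded to C and N → amide.
  CH(CONH2): pendant –CONH2: carbonyl C bonded to C and N → amide.
  CH=CH: C=C double bond → alkene.
  CH2Br: halogen on an sp³ carbon → alkyl halide.
Distinct types present: aldehyde, alkene, alkyl halide, alkyne, amide, arene, ether, ketone, sulfide.

9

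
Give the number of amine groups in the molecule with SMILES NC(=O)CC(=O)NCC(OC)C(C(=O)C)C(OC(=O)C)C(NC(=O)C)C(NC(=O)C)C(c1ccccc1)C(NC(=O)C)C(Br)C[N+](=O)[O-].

0

–C(=O)NH2: carbonyl C bonded to C and to N → amide (the N is not a separate amine).
–C(=O)–N– linkage → amide (the N is not an amine).
pendant –OCH3: C–O–C with sp³ C, no adjacent C=O → ether.
pendant –COCH3: carbonyl C bonded to two carbons → ketone.
pendant –OC(=O)CH3: an acyloxy group → ester.
pendant –NHC(=O)CH3: N bonded to a carbonyl → amide (not amine).
pendant –NHC(=O)CH3: N bonded to a carbonyl → amide (not amine).
pendant –C6H5: benzene ring → arene.
pendant –NHC(=O)CH3: N bonded to a carbonyl → amide (not amine).
halogen on an sp³ carbon → alkyl halide.
–NO2 on carbon → nitro group.
No segment is a amine: H2NCO is amide, not amine; CH2CONHCH2 is amide, not amine; CH(NHCOCH3) is amide, not amine. → 0.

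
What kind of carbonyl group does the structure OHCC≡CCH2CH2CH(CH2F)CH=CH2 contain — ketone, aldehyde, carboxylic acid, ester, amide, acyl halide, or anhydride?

aldehyde

The carbonyl is in the OHC segment: terminal –CHO: carbonyl C bonded to H and C → aldehyde.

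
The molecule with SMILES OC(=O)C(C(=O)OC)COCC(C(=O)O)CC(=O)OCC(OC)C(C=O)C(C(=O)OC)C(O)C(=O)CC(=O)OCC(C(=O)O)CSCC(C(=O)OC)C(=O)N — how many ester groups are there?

Taking each segment in turn:
  HOOC: –COOH: carbonyl C bonded to –OH and C → carboxylic acid (the –OH is not a separate alcohol).
  CH(COOCH3): pendant –COOCH3: carbonyl C bonded to C and –OCH3 → ester.
  CH2OCH2: C–O–C with sp³ carbons on both sides and no adjacent C=O → ether.
  CH(COOH): pendant –COOH: carbonyl C bonded to C and –OH → carboxylic acid.
  CH2COOCH2: –C(=O)–O–C with C on the carbonyl side → ester.
  CH(OCH3): pendant –OCH3: C–O–C with sp³ C, no adjacent C=O → ether.
  CH(CHO): pendant –CHO: carbonyl C bonded to C and H → aldehyde.
  CH(COOCH3): pendant –COOCH3: carbonyl C bonded to C and –OCH3 → ester.
  CH(OH): –OH on an sp³ carbon → alcohol (secondary).
  CO: –C(=O)– with carbon on both sides → ketone.
  CH2COOCH2: –C(=O)–O–C with C on the carbonyl side → ester.
  CH(COOH): pendant –COOH: carbonyl C bonded to C and –OH → carboxylic acid.
  CH2SCH2: C–S–C linkage → sulfide (thioether).
  CH(COOCH3): pendant –COOCH3: carbonyl C bonded to C and –OCH3 → ester.
  CONH2: –C(=O)NH2: carbonyl C bonded to C and to N → amide (the N is not a separate amine).
Ester appears at: CH(COOCH3), CH2COOCH2, CH(COOCH3), CH2COOCH2, CH(COOCH3) → 5.

5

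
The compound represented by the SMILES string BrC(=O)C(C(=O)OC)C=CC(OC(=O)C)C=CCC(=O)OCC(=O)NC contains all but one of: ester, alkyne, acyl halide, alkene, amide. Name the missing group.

alkyne

ester: present (CH(COOCH3) — pendant –COOCH3: carbonyl C bonded to C and –OCH3 → ester).
acyl halide: present (BrCO — –C(=O)Br: carbonyl C bonded to C and to a halogen → acyl halide (not alkyl halide)).
amide: present (CONHCH3 — –C(=O)NHCH3: carbonyl C bonded to C and to N → amide (the N is not an amine)).
alkene: present (CH=CH — C=C double bond → alkene).
alkyne: no segment matches this pattern.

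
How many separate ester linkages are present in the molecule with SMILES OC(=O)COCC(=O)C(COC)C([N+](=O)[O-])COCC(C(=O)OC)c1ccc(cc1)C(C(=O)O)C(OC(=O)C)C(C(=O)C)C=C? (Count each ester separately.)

2

Working along the chain:
  HOOC: –COOH: carbonyl C bonded to –OH and C → carboxylic acid (the –OH is not a separate alcohol).
  CH2OCH2: C–O–C with sp³ carbons on both sides and no adjacent C=O → ether.
  CO: –C(=O)– with carbon on both sides → ketone.
  CH(CH2OCH3): pendant –CH2OCH3: C–O–C linkage → ether.
  CH(NO2): –NO2 on an sp³ carbon → nitro (the N=O is not a carbonyl).
  CH2OCH2: C–O–C with sp³ carbons on both sides and no adjacent C=O → ether.
  CH(COOCH3): pendant –COOCH3: carbonyl C bonded to C and –OCH3 → ester.
  C6H4: para-disubstituted benzene ring → arene.
  CH(COOH): pendant –COOH: carbonyl C bonded to C and –OH → carboxylic acid.
  CH(OCOCH3): pendant –OC(=O)CH3: an acyloxy group → ester.
  CH(COCH3): pendant –COCH3: carbonyl C bonded to two carbons → ketone.
  CH=CH2: C=C double bond → alkene.
Ester appears at: CH(COOCH3), CH(OCOCH3) → 2.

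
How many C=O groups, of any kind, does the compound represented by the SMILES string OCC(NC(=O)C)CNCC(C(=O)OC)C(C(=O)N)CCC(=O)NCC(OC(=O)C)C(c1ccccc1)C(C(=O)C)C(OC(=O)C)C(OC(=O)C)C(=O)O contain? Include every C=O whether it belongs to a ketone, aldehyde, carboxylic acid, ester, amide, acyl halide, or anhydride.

9

CH(NHCOCH3): amide, 1 C=O (running total 1).
CH(COOCH3): ester, 1 C=O (running total 2).
CH(CONH2): amide, 1 C=O (running total 3).
CH2CONHCH2: amide, 1 C=O (running total 4).
CH(OCOCH3): ester, 1 C=O (running total 5).
CH(COCH3): ketone, 1 C=O (running total 6).
CH(OCOCH3): ester, 1 C=O (running total 7).
CH(OCOCH3): ester, 1 C=O (running total 8).
COOH: carboxylic acid, 1 C=O (running total 9).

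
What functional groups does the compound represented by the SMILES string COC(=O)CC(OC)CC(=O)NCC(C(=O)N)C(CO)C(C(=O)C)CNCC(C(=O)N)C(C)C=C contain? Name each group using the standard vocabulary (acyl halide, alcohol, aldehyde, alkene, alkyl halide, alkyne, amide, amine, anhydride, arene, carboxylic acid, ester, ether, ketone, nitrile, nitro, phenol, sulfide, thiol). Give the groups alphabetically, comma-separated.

CH3O–C(=O)–: carbonyl C bonded to C and to –OCH3 → ester (not ketone + ether).
pendant –OCH3: C–O–C with sp³ C, no adjacent C=O → ether.
–C(=O)–N– linkage → amide (the N is not an amine).
pendant –CONH2: carbonyl C bonded to C and N → amide.
pendant –CH2OH on an sp³ backbone C → alcohol.
pendant –COCH3: carbonyl C bonded to two carbons → ketone.
C–N–C with sp³ carbons and no adjacent C=O → amine (secondary).
pendant –CONH2: carbonyl C bonded to C and N → amide.
C=C double bond → alkene.

alcohol, alkene, amide, amine, ester, ether, ketone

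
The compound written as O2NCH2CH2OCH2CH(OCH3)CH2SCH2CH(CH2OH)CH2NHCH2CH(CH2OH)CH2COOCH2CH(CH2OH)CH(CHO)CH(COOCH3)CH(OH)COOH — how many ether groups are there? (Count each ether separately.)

2

Reading the structure from left to right:
  O2NCH2: –NO2 on carbon → nitro group.
  CH2OCH2: C–O–C with sp³ carbons on both sides and no adjacent C=O → ether.
  CH(OCH3): pendant –OCH3: C–O–C with sp³ C, no adjacent C=O → ether.
  CH2SCH2: C–S–C linkage → sulfide (thioether).
  CH(CH2OH): pendant –CH2OH on an sp³ backbone C → alcohol.
  CH2NHCH2: C–N–C with sp³ carbons and no adjacent C=O → amine (secondary).
  CH(CH2OH): pendant –CH2OH on an sp³ backbone C → alcohol.
  CH2COOCH2: –C(=O)–O–C with C on the carbonyl side → ester.
  CH(CH2OH): pendant –CH2OH on an sp³ backbone C → alcohol.
  CH(CHO): pendant –CHO: carbonyl C bonded to C and H → aldehyde.
  CH(COOCH3): pendant –COOCH3: carbonyl C bonded to C and –OCH3 → ester.
  CH(OH): –OH on an sp³ carbon → alcohol (secondary).
  COOH: –COOH: carbonyl C bonded to –OH and C → carboxylic acid (the –OH is not a separate alcohol).
Ether appears at: CH2OCH2, CH(OCH3) → 2.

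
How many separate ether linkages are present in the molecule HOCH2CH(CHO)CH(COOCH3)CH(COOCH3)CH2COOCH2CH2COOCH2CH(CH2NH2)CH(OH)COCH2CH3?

0

Working along the chain:
  HOCH2: HO– on an sp³ carbon → alcohol.
  CH(CHO): pendant –CHO: carbonyl C bonded to C and H → aldehyde.
  CH(COOCH3): pendant –COOCH3: carbonyl C bonded to C and –OCH3 → ester.
  CH(COOCH3): pendant –COOCH3: carbonyl C bonded to C and –OCH3 → ester.
  CH2COOCH2: –C(=O)–O–C with C on the carbonyl side → ester.
  CH2COOCH2: –C(=O)–O–C with C on the carbonyl side → ester.
  CH(CH2NH2): pendant –CH2NH2: N on sp³ C, no adjacent C=O → amine.
  CH(OH): –OH on an sp³ carbon → alcohol (secondary).
  CO: –C(=O)– with carbon on both sides → ketone.
No segment is a ether: HOCH2 is alcohol, not ether; CH(COOCH3) is ester, not ether; CH(COOCH3) is ester, not ether. → 0.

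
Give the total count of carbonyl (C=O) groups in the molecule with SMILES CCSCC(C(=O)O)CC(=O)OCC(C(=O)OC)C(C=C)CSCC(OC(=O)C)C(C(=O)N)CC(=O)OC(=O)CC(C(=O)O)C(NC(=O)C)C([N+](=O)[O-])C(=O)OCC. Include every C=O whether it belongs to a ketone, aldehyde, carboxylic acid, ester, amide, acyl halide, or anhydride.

CH(COOH): carboxylic acid, 1 C=O (running total 1).
CH2COOCH2: ester, 1 C=O (running total 2).
CH(COOCH3): ester, 1 C=O (running total 3).
CH(OCOCH3): ester, 1 C=O (running total 4).
CH(CONH2): amide, 1 C=O (running total 5).
CH2CO-O-COCH2: anhydride, 2 C=O (running total 7).
CH(COOH): carboxylic acid, 1 C=O (running total 8).
CH(NHCOCH3): amide, 1 C=O (running total 9).
COOCH2CH3: ester, 1 C=O (running total 10).

10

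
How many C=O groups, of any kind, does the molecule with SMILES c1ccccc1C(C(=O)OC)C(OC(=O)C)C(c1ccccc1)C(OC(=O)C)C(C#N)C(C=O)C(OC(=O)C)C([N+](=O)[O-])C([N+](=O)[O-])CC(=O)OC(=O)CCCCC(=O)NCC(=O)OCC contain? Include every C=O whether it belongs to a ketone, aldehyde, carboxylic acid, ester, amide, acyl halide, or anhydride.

CH(COOCH3): ester, 1 C=O (running total 1).
CH(OCOCH3): ester, 1 C=O (running total 2).
CH(OCOCH3): ester, 1 C=O (running total 3).
CH(CHO): aldehyde, 1 C=O (running total 4).
CH(OCOCH3): ester, 1 C=O (running total 5).
CH2CO-O-COCH2: anhydride, 2 C=O (running total 7).
CH2CONHCH2: amide, 1 C=O (running total 8).
COOCH2CH3: ester, 1 C=O (running total 9).

9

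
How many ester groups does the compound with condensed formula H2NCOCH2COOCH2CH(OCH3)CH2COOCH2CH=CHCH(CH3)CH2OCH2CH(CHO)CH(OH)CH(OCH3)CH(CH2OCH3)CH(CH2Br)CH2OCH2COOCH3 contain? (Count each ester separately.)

Taking each segment in turn:
  H2NCO: –C(=O)NH2: carbonyl C bonded to C and to N → amide (the N is not a separate amine).
  CH2COOCH2: –C(=O)–O–C with C on the carbonyl side → ester.
  CH(OCH3): pendant –OCH3: C–O–C with sp³ C, no adjacent C=O → ether.
  CH2COOCH2: –C(=O)–O–C with C on the carbonyl side → ester.
  CH=CH: C=C double bond → alkene.
  CH2OCH2: C–O–C with sp³ carbons on both sides and no adjacent C=O → ether.
  CH(CHO): pendant –CHO: carbonyl C bonded to C and H → aldehyde.
  CH(OH): –OH on an sp³ carbon → alcohol (secondary).
  CH(OCH3): pendant –OCH3: C–O–C with sp³ C, no adjacent C=O → ether.
  CH(CH2OCH3): pendant –CH2OCH3: C–O–C linkage → ether.
  CH(CH2Br): pendant –CH2X: halogen on sp³ carbon → alkyl halide.
  CH2OCH2: C–O–C with sp³ carbons on both sides and no adjacent C=O → ether.
  COOCH3: –C(=O)OCH3: carbonyl C bonded to C and to –OCH3 → ester (not ketone + ether).
Ester appears at: CH2COOCH2, CH2COOCH2, COOCH3 → 3.

3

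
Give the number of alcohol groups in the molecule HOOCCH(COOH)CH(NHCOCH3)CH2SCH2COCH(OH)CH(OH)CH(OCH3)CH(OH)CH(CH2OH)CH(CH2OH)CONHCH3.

Reading the structure from left to right:
  HOOC: –COOH: carbonyl C bonded to –OH and C → carboxylic acid (the –OH is not a separate alcohol).
  CH(COOH): pendant –COOH: carbonyl C bonded to C and –OH → carboxylic acid.
  CH(NHCOCH3): pendant –NHC(=O)CH3: N bonded to a carbonyl → amide (not amine).
  CH2SCH2: C–S–C linkage → sulfide (thioether).
  CO: –C(=O)– with carbon on both sides → ketone.
  CH(OH): –OH on an sp³ carbon → alcohol (secondary).
  CH(OH): –OH on an sp³ carbon → alcohol (secondary).
  CH(OCH3): pendant –OCH3: C–O–C with sp³ C, no adjacent C=O → ether.
  CH(OH): –OH on an sp³ carbon → alcohol (secondary).
  CH(CH2OH): pendant –CH2OH on an sp³ backbone C → alcohol.
  CH(CH2OH): pendant –CH2OH on an sp³ backbone C → alcohol.
  CONHCH3: –C(=O)NHCH3: carbonyl C bonded to C and to N → amide (the N is not an amine).
Alcohol appears at: CH(OH), CH(OH), CH(OH), CH(CH2OH), CH(CH2OH) → 5.

5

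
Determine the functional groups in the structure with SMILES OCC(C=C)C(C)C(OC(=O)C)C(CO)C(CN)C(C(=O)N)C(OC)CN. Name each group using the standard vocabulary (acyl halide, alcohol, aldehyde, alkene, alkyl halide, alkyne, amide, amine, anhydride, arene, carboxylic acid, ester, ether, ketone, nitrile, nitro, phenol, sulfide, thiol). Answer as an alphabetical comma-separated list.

alcohol, alkene, amide, amine, ester, ether

Working along the chain:
  HOCH2: HO– on an sp³ carbon → alcohol.
  CH(CH=CH2): pendant –CH=CH2: C=C double bond → alkene.
  CH(OCOCH3): pendant –OC(=O)CH3: an acyloxy group → ester.
  CH(CH2OH): pendant –CH2OH on an sp³ backbone C → alcohol.
  CH(CH2NH2): pendant –CH2NH2: N on sp³ C, no adjacent C=O → amine.
  CH(CONH2): pendant –CONH2: carbonyl C bonded to C and N → amide.
  CH(OCH3): pendant –OCH3: C–O–C with sp³ C, no adjacent C=O → ether.
  CH2NH2: –NH2 on an sp³ carbon with no adjacent C=O → amine.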